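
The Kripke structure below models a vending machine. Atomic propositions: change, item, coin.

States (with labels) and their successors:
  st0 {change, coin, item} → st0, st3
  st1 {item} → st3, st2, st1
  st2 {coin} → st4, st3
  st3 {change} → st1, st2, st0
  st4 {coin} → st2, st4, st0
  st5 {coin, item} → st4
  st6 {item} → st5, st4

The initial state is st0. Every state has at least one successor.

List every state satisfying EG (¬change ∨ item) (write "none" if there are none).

{st0, st1, st2, st4, st5, st6}

States satisfying ¬change ∨ item: {st0, st1, st2, st4, st5, st6}.
States satisfying EG (¬change ∨ item): {st0, st1, st2, st4, st5, st6}.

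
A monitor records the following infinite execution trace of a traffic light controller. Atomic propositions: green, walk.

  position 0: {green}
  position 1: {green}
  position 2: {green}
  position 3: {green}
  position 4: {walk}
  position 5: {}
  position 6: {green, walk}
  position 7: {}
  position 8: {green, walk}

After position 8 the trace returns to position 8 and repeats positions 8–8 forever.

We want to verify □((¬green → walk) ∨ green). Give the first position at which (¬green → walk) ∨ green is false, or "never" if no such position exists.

5

Check (¬green → walk) ∨ green at each position in order: 0 ✓, 1 ✓, 2 ✓, 3 ✓, 4 ✓.
At position 5 the labels are {}, so (¬green → walk) ∨ green is false there. This is the first violation.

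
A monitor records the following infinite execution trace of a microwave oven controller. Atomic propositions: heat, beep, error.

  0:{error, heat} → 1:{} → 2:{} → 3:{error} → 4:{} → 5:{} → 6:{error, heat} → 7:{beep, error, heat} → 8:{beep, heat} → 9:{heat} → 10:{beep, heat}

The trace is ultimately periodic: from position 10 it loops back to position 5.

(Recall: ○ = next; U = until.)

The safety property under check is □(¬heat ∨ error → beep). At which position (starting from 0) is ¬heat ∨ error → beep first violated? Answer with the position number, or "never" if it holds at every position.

At position 0 the labels are {error, heat}, so ¬heat ∨ error → beep is false there. This is the first violation.

0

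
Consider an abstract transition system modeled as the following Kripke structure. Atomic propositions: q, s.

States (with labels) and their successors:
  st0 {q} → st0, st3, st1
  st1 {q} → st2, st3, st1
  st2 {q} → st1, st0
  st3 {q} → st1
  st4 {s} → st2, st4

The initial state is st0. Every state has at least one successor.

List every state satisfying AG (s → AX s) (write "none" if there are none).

{st0, st1, st2, st3}

States satisfying s → AX s: {st0, st1, st2, st3}.
States satisfying AG (s → AX s): {st0, st1, st2, st3}.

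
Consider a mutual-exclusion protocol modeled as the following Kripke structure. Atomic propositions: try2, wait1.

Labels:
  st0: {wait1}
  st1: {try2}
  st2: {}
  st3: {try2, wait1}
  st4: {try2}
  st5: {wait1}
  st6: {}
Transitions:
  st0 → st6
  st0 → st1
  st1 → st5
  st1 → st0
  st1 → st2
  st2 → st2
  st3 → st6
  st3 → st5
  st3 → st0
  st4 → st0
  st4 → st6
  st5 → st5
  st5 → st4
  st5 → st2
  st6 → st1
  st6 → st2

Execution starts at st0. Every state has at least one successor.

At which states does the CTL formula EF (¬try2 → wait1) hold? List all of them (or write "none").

States satisfying ¬try2 → wait1: {st0, st1, st3, st4, st5}.
States satisfying EF (¬try2 → wait1): {st0, st1, st3, st4, st5, st6}.

{st0, st1, st3, st4, st5, st6}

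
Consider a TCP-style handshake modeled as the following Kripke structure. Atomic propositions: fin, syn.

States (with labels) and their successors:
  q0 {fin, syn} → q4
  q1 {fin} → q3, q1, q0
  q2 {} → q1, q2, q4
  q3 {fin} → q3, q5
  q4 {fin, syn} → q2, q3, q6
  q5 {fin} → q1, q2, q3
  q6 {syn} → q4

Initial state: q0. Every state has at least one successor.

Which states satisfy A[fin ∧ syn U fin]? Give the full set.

States satisfying fin ∧ syn: {q0, q4}.
States satisfying fin: {q0, q1, q3, q4, q5}.
States satisfying A[fin ∧ syn U fin]: {q0, q1, q3, q4, q5}.

{q0, q1, q3, q4, q5}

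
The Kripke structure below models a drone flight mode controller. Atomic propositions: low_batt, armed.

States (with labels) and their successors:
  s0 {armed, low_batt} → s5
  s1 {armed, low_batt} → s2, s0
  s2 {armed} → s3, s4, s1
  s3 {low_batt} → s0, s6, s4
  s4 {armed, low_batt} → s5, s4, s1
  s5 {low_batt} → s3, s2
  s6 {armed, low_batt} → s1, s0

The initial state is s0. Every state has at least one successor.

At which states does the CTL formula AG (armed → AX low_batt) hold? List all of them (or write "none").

none

States satisfying armed → AX low_batt: {s0, s2, s3, s4, s5, s6}.
States satisfying AG (armed → AX low_batt): ∅.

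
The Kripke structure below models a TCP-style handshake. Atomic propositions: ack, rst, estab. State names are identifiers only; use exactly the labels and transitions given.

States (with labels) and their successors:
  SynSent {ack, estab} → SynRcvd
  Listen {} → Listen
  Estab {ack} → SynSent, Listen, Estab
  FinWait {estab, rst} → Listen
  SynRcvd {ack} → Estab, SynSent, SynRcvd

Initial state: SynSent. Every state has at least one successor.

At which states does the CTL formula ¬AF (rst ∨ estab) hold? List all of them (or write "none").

{Listen, Estab, SynRcvd}

States satisfying rst ∨ estab: {SynSent, FinWait}.
States satisfying AF (rst ∨ estab): {SynSent, FinWait}.
States satisfying ¬AF (rst ∨ estab): {Listen, Estab, SynRcvd}.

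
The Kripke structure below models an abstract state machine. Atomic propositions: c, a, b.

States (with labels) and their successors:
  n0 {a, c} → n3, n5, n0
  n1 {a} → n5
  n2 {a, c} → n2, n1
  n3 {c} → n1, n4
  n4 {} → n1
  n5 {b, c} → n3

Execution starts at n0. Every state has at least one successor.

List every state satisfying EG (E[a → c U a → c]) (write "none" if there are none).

{n0, n2}

States satisfying E[a → c U a → c]: {n0, n2, n3, n4, n5}.
States satisfying EG (E[a → c U a → c]): {n0, n2}.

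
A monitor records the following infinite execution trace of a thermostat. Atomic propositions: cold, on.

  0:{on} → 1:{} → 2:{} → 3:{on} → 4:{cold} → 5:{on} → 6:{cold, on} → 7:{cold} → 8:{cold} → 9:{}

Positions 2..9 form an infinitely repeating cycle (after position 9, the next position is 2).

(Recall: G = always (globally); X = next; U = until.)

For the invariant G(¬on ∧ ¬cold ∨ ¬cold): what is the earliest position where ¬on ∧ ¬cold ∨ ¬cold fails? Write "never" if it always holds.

Check ¬on ∧ ¬cold ∨ ¬cold at each position in order: 0 ✓, 1 ✓, 2 ✓, 3 ✓.
At position 4 the labels are {cold}, so ¬on ∧ ¬cold ∨ ¬cold is false there. This is the first violation.

4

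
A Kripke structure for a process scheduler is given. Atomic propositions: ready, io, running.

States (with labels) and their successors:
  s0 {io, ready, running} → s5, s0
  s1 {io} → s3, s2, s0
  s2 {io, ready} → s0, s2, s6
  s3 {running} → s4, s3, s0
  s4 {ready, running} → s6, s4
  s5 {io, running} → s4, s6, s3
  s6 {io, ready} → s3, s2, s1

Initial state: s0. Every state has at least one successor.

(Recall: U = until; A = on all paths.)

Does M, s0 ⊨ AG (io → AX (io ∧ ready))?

No

States satisfying io → AX (io ∧ ready): {s2, s3, s4}.
States satisfying AG (io → AX (io ∧ ready)): ∅.
s0 is reachable from s0 and violates io → AX (io ∧ ready), so AG fails at s0.
s0 ∉ Sat(AG (io → AX (io ∧ ready))).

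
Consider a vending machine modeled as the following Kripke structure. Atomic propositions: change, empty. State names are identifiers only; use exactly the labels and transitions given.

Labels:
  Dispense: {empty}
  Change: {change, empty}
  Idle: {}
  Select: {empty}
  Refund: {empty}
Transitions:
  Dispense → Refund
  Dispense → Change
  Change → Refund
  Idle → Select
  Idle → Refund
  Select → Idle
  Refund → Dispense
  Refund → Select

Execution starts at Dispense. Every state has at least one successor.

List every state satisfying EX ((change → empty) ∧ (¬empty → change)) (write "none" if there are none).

States satisfying (change → empty) ∧ (¬empty → change): {Dispense, Change, Select, Refund}.
States satisfying EX ((change → empty) ∧ (¬empty → change)): {Dispense, Change, Idle, Refund}.

{Dispense, Change, Idle, Refund}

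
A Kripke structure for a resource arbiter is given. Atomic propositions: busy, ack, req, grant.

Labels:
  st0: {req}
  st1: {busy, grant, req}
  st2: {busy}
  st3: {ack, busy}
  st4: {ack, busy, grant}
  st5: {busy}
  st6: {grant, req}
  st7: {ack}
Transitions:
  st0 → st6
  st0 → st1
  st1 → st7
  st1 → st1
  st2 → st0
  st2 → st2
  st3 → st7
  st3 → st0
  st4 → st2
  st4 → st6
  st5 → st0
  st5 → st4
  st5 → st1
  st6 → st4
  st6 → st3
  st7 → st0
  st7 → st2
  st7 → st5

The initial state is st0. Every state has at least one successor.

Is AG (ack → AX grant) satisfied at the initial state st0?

Violated

States satisfying ack → AX grant: {st0, st1, st2, st5, st6}.
States satisfying AG (ack → AX grant): ∅.
st3 is reachable from st0 and violates ack → AX grant, so AG fails at st0.
st0 ∉ Sat(AG (ack → AX grant)).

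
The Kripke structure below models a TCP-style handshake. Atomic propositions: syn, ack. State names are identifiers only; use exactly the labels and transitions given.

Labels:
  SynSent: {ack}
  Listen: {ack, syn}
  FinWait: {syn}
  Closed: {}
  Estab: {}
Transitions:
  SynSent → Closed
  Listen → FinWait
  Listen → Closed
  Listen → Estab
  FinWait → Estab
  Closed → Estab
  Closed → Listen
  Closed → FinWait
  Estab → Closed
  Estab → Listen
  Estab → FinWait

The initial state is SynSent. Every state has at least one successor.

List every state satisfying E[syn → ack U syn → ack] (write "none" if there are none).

States satisfying syn → ack: {SynSent, Listen, Closed, Estab}.
States satisfying E[syn → ack U syn → ack]: {SynSent, Listen, Closed, Estab}.

{SynSent, Listen, Closed, Estab}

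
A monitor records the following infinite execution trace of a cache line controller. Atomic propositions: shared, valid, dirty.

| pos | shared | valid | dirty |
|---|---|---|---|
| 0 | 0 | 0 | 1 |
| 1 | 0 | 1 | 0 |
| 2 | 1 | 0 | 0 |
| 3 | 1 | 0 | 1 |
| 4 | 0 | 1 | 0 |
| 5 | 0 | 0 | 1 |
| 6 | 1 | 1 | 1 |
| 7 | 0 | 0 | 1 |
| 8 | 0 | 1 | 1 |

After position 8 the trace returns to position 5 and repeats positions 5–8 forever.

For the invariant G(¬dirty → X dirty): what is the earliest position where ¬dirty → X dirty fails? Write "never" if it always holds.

Check ¬dirty → X dirty at each position in order: 0 ✓.
At position 1 the labels are {valid} and the next position 2 has {shared}, so ¬dirty → X dirty is false there. This is the first violation.

1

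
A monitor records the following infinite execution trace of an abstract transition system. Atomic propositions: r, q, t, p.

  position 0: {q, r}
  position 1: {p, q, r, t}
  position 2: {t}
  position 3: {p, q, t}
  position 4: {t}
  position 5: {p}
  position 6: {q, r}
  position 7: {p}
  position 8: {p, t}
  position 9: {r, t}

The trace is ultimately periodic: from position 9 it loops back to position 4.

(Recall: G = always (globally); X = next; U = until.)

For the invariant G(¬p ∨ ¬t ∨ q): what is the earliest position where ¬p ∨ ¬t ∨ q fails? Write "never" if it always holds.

Check ¬p ∨ ¬t ∨ q at each position in order: 0 ✓, 1 ✓, 2 ✓, 3 ✓, 4 ✓, 5 ✓, 6 ✓, 7 ✓.
At position 8 the labels are {p, t}, so ¬p ∨ ¬t ∨ q is false there. This is the first violation.

8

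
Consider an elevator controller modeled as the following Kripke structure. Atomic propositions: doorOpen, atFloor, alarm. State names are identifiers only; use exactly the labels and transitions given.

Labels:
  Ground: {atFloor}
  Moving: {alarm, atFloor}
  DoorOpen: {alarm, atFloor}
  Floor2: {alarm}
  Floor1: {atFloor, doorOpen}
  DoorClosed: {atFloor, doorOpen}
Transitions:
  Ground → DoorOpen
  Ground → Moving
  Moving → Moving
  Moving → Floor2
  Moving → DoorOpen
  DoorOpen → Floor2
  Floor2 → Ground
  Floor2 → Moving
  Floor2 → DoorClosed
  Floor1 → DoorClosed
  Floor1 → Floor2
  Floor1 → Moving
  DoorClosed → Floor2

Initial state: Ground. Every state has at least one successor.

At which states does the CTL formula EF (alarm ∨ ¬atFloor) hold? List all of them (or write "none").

States satisfying alarm ∨ ¬atFloor: {Moving, DoorOpen, Floor2}.
States satisfying EF (alarm ∨ ¬atFloor): {Ground, Moving, DoorOpen, Floor2, Floor1, DoorClosed}.

{Ground, Moving, DoorOpen, Floor2, Floor1, DoorClosed}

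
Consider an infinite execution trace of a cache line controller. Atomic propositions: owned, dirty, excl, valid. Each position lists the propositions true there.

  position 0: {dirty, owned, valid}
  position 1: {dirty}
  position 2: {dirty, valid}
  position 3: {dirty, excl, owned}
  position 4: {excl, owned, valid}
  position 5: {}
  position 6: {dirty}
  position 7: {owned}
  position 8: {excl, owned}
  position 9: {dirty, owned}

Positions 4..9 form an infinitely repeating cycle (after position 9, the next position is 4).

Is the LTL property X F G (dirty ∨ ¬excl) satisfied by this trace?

Violated

The position after 0 is 1; F G (dirty ∨ ¬excl) is false there.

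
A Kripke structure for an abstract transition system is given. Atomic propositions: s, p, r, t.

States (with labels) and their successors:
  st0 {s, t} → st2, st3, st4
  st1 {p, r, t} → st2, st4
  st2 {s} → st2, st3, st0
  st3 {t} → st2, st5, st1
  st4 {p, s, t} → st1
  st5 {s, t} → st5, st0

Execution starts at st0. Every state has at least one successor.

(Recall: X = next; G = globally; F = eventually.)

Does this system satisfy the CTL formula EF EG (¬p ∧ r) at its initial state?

States satisfying EG (¬p ∧ r): ∅.
States satisfying EF EG (¬p ∧ r): ∅.
No suitable path/successor from st0 witnesses the formula.
st0 ∉ Sat(EF EG (¬p ∧ r)).

Violated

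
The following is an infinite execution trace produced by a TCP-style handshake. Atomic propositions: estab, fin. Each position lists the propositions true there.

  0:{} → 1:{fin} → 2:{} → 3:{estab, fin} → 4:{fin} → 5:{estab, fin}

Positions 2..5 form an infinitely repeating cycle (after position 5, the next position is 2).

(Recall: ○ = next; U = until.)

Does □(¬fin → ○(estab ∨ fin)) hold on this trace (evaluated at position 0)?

¬fin → ○(estab ∨ fin) holds at every position 0..5, and those are all positions ever visited, so □(¬fin → ○(estab ∨ fin)) holds.
Positions where ¬fin holds: 0, 2.
Check ○(estab ∨ fin) at each: 0→ok, 2→ok.

Yes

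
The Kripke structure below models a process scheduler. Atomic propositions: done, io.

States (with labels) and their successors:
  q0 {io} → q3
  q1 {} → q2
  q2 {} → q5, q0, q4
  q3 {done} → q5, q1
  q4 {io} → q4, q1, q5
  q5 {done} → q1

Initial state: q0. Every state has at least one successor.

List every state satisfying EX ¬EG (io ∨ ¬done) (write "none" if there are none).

{q0, q2, q3, q4}

States satisfying ¬EG (io ∨ ¬done): {q0, q3, q5}.
States satisfying EX ¬EG (io ∨ ¬done): {q0, q2, q3, q4}.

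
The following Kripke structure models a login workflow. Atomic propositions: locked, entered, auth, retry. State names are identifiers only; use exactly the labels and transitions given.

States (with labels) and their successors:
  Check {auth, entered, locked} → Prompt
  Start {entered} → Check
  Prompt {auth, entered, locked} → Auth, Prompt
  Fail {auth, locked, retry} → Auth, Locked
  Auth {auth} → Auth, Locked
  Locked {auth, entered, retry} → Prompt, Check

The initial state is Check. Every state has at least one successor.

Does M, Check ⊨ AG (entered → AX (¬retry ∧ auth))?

States satisfying entered → AX (¬retry ∧ auth): {Check, Start, Prompt, Fail, Auth, Locked}.
States satisfying AG (entered → AX (¬retry ∧ auth)): {Check, Start, Prompt, Fail, Auth, Locked}.
Every state reachable from Check satisfies entered → AX (¬retry ∧ auth).
Check ∈ Sat(AG (entered → AX (¬retry ∧ auth))).

Holds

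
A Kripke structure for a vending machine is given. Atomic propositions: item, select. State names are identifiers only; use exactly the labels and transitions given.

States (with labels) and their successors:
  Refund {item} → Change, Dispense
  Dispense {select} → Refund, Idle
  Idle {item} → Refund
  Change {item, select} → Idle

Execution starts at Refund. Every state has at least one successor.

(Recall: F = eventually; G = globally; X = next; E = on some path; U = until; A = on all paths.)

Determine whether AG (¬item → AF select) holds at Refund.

Satisfied

States satisfying ¬item → AF select: {Refund, Dispense, Idle, Change}.
States satisfying AG (¬item → AF select): {Refund, Dispense, Idle, Change}.
Every state reachable from Refund satisfies ¬item → AF select.
Refund ∈ Sat(AG (¬item → AF select)).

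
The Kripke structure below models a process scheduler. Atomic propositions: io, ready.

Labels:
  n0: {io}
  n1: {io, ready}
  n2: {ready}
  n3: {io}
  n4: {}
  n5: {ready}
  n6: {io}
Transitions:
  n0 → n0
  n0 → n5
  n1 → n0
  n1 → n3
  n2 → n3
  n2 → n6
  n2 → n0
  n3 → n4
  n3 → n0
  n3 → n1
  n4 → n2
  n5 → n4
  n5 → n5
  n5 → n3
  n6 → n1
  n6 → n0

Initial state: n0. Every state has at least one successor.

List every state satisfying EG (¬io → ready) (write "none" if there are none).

{n0, n1, n2, n3, n5, n6}

States satisfying ¬io → ready: {n0, n1, n2, n3, n5, n6}.
States satisfying EG (¬io → ready): {n0, n1, n2, n3, n5, n6}.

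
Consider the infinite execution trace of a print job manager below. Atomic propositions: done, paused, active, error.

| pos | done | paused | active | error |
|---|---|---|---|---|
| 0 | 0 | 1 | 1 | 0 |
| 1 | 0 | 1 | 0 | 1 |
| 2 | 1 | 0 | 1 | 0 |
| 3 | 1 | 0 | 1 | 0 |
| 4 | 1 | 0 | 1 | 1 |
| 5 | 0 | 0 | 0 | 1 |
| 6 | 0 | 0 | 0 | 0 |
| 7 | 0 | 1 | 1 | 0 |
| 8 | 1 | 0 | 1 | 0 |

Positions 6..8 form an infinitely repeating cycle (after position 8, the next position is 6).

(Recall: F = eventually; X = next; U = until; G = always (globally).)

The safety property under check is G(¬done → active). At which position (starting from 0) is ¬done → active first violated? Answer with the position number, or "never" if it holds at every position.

1

Check ¬done → active at each position in order: 0 ✓.
At position 1 the labels are {error, paused}, so ¬done → active is false there. This is the first violation.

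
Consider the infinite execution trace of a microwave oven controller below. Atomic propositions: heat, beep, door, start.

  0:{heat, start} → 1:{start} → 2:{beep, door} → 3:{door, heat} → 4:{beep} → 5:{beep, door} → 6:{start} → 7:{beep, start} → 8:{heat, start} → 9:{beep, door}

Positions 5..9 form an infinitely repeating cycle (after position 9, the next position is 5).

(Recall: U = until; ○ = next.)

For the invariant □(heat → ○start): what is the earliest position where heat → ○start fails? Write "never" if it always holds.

3

Check heat → ○start at each position in order: 0 ✓, 1 ✓, 2 ✓.
At position 3 the labels are {door, heat} and the next position 4 has {beep}, so heat → ○start is false there. This is the first violation.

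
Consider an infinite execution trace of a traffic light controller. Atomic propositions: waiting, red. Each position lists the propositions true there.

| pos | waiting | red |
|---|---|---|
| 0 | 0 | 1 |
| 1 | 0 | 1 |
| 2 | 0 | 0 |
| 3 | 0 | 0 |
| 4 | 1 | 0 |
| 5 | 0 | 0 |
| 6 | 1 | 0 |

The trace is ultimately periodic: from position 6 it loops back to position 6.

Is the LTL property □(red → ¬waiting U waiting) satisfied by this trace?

red → ¬waiting U waiting holds at every position 0..6, and those are all positions ever visited, so □(red → ¬waiting U waiting) holds.
Positions where red holds: 0, 1.
Check ¬waiting U waiting at each: 0→ok, 1→ok.

Satisfied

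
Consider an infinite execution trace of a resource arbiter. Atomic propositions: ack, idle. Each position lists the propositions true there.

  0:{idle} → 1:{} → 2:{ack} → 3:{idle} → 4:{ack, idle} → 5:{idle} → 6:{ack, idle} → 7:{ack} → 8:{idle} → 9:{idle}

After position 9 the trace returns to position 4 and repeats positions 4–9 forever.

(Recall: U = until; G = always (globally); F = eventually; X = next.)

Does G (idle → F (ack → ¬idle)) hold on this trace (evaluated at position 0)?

Yes

idle → F (ack → ¬idle) holds at every position 0..9, and those are all positions ever visited, so G (idle → F (ack → ¬idle)) holds.
Positions where idle holds: 0, 3, 4, 5, 6, 8, 9.
Check F (ack → ¬idle) at each: 0→ok, 3→ok, 4→ok, 5→ok, 6→ok, 8→ok, 9→ok.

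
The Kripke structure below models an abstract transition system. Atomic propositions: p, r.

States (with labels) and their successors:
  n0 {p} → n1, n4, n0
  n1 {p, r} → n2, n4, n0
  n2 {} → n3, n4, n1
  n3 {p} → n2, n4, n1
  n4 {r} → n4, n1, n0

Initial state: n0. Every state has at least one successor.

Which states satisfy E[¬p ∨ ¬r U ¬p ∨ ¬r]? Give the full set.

{n0, n2, n3, n4}

States satisfying ¬p ∨ ¬r: {n0, n2, n3, n4}.
States satisfying E[¬p ∨ ¬r U ¬p ∨ ¬r]: {n0, n2, n3, n4}.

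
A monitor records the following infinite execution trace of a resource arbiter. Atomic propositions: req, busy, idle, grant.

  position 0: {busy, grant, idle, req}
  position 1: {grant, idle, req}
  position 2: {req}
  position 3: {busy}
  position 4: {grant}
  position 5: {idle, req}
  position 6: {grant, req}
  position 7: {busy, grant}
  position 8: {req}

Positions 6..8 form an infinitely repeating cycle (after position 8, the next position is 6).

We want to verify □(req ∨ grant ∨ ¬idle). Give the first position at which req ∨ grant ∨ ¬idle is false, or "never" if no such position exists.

never

req ∨ grant ∨ ¬idle holds at every position 0..8, and those are all the positions the trace ever visits, so the invariant □(req ∨ grant ∨ ¬idle) is never violated.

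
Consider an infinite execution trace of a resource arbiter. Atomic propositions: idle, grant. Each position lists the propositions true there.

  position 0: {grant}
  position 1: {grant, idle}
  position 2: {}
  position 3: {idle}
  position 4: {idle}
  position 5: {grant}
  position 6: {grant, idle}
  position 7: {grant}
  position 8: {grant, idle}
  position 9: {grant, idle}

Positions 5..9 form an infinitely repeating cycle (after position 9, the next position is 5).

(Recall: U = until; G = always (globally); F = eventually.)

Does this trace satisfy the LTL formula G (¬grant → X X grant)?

¬grant → X X grant must hold at every position from 0 onward. It fails at position 2, so G (¬grant → X X grant) is false.
Positions where ¬grant holds: 2, 3, 4.
Check X X grant at each: 2→fails, 3→ok, 4→ok.

Violated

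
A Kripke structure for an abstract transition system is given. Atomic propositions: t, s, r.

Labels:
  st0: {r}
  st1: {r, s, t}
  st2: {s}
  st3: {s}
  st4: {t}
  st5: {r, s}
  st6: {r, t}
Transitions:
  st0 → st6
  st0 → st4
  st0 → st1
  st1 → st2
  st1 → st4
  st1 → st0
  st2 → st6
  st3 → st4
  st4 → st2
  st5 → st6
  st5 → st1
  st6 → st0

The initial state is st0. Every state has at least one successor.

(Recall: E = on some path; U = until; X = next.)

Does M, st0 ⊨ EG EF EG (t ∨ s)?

Does not hold

States satisfying EF EG (t ∨ s): ∅.
States satisfying EG EF EG (t ∨ s): ∅.
No suitable path/successor from st0 witnesses the formula.
st0 ∉ Sat(EG EF EG (t ∨ s)).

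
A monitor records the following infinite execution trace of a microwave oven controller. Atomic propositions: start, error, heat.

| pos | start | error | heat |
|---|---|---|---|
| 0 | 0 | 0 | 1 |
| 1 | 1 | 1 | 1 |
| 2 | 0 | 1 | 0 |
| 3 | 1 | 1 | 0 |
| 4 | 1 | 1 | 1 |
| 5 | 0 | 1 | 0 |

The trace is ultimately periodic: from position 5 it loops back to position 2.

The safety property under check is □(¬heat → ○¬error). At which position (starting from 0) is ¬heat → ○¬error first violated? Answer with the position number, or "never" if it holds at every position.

2

Check ¬heat → ○¬error at each position in order: 0 ✓, 1 ✓.
At position 2 the labels are {error} and the next position 3 has {error, start}, so ¬heat → ○¬error is false there. This is the first violation.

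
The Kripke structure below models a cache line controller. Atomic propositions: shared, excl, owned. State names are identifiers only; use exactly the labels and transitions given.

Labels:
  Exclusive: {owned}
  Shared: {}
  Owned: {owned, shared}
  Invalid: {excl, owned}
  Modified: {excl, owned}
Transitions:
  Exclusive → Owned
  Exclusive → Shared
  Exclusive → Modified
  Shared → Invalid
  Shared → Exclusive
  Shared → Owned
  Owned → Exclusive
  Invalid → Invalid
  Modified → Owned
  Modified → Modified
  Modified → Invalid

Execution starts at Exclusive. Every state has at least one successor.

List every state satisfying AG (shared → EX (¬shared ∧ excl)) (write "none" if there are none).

States satisfying shared → EX (¬shared ∧ excl): {Exclusive, Shared, Invalid, Modified}.
States satisfying AG (shared → EX (¬shared ∧ excl)): {Invalid}.

{Invalid}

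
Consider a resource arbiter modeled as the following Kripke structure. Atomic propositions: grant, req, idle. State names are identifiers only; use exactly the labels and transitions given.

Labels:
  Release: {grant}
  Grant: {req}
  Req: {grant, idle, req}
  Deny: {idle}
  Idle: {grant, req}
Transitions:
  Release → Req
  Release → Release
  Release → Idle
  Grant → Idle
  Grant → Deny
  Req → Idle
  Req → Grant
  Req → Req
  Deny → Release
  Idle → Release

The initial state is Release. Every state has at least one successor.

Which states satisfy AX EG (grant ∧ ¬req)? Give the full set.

{Deny, Idle}

States satisfying EG (grant ∧ ¬req): {Release}.
States satisfying AX EG (grant ∧ ¬req): {Deny, Idle}.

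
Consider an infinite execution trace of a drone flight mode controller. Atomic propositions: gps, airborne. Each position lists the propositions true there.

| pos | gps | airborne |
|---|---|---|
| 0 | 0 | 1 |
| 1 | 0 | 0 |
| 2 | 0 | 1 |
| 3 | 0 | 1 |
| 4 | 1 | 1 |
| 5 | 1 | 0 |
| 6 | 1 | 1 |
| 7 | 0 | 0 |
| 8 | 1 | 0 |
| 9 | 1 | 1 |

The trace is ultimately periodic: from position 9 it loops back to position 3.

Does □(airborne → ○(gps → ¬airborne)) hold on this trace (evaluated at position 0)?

No

airborne → ○(gps → ¬airborne) must hold at every position from 0 onward. It fails at position 3, so □(airborne → ○(gps → ¬airborne)) is false.
Positions where airborne holds: 0, 2, 3, 4, 6, 9.
Check ○(gps → ¬airborne) at each: 0→ok, 2→ok, 3→fails, 4→ok, 6→ok, 9→ok.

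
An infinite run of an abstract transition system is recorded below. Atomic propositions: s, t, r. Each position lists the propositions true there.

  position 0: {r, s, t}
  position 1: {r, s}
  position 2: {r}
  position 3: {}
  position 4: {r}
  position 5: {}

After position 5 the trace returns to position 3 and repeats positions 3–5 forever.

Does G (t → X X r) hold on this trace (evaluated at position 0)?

t → X X r holds at every position 0..5, and those are all positions ever visited, so G (t → X X r) holds.
Positions where t holds: 0.
Check X X r at each: 0→ok.

Satisfied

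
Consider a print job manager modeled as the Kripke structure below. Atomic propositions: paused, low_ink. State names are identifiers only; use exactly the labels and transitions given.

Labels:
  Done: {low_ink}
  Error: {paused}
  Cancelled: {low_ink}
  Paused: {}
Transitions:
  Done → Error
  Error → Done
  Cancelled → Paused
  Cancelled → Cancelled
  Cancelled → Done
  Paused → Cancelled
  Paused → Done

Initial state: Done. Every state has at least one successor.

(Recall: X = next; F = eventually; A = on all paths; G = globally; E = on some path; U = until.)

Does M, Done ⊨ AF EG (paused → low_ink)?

No

States satisfying EG (paused → low_ink): {Cancelled, Paused}.
States satisfying AF EG (paused → low_ink): {Cancelled, Paused}.
There is a path from Done along which EG (paused → low_ink) never holds.
Done ∉ Sat(AF EG (paused → low_ink)).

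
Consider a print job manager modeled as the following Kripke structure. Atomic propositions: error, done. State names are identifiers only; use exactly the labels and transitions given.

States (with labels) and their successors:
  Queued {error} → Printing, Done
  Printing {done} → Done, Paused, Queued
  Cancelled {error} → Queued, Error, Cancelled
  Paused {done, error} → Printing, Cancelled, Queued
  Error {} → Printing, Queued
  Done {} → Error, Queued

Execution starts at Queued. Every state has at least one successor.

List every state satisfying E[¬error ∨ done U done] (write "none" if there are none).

{Printing, Paused, Error, Done}

States satisfying ¬error ∨ done: {Printing, Paused, Error, Done}.
States satisfying done: {Printing, Paused}.
States satisfying E[¬error ∨ done U done]: {Printing, Paused, Error, Done}.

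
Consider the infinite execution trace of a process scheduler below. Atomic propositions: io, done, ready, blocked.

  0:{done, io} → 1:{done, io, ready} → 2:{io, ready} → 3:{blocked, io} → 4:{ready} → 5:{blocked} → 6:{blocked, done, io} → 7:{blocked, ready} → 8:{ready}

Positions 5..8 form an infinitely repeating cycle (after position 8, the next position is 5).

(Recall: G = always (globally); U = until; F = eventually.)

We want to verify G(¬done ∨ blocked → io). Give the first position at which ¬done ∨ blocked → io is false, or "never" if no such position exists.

4

Check ¬done ∨ blocked → io at each position in order: 0 ✓, 1 ✓, 2 ✓, 3 ✓.
At position 4 the labels are {ready}, so ¬done ∨ blocked → io is false there. This is the first violation.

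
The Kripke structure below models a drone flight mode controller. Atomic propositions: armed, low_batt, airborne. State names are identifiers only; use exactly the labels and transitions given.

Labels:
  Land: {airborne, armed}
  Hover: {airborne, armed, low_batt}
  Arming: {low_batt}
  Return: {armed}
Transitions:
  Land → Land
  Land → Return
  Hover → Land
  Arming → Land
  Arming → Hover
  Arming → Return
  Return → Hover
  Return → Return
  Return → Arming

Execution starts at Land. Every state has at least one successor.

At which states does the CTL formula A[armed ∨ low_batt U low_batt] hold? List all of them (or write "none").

States satisfying armed ∨ low_batt: {Land, Hover, Arming, Return}.
States satisfying low_batt: {Hover, Arming}.
States satisfying A[armed ∨ low_batt U low_batt]: {Hover, Arming}.

{Hover, Arming}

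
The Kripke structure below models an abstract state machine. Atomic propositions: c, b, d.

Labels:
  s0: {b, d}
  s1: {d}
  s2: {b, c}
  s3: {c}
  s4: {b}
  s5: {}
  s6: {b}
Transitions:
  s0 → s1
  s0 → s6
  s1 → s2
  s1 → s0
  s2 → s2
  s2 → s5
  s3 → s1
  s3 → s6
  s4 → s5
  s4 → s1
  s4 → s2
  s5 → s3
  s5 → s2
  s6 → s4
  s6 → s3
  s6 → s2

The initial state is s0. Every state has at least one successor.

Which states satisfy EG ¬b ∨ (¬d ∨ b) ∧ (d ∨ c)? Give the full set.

{s0, s2, s3}

States satisfying ¬b: {s1, s3, s5}.
States satisfying EG ¬b: ∅.
States satisfying ¬d: {s2, s3, s4, s5, s6}.
States satisfying ¬d ∨ b: {s0, s2, s3, s4, s5, s6}.
States satisfying d ∨ c: {s0, s1, s2, s3}.
States satisfying (¬d ∨ b) ∧ (d ∨ c): {s0, s2, s3}.
States satisfying EG ¬b ∨ (¬d ∨ b) ∧ (d ∨ c): {s0, s2, s3}.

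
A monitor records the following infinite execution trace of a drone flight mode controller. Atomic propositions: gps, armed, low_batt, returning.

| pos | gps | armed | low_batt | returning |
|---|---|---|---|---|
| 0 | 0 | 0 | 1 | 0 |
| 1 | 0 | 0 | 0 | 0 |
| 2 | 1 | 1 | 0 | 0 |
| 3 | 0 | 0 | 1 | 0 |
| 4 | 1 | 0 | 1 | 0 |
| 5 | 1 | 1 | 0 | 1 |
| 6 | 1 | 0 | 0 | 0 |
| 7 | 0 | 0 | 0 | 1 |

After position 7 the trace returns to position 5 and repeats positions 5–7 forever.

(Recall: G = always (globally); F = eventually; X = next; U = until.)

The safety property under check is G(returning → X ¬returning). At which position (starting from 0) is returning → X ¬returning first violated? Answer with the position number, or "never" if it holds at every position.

7

Check returning → X ¬returning at each position in order: 0 ✓, 1 ✓, 2 ✓, 3 ✓, 4 ✓, 5 ✓, 6 ✓.
At position 7 the labels are {returning} and the next position 5 has {armed, gps, returning}, so returning → X ¬returning is false there. This is the first violation.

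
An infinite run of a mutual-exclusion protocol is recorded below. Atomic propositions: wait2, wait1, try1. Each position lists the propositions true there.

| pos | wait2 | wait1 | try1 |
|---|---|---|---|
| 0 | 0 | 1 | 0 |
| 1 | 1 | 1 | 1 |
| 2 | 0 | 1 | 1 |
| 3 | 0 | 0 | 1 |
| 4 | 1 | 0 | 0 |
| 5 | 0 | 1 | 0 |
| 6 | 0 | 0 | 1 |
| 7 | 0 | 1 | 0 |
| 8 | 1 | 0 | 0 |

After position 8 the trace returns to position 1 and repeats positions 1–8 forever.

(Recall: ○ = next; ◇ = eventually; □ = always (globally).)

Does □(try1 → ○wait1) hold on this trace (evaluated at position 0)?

try1 → ○wait1 must hold at every position from 0 onward. It fails at position 2, so □(try1 → ○wait1) is false.
Positions where try1 holds: 1, 2, 3, 6.
Check ○wait1 at each: 1→ok, 2→fails, 3→fails, 6→ok.

Violated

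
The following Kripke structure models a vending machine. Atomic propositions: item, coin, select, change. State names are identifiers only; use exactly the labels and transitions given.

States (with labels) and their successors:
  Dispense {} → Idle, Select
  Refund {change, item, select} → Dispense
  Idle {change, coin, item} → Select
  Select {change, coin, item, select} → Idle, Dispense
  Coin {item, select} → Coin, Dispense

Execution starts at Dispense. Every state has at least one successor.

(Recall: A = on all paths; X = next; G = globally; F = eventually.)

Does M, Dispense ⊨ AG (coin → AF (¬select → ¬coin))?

States satisfying coin → AF (¬select → ¬coin): {Dispense, Refund, Idle, Select, Coin}.
States satisfying AG (coin → AF (¬select → ¬coin)): {Dispense, Refund, Idle, Select, Coin}.
Every state reachable from Dispense satisfies coin → AF (¬select → ¬coin).
Dispense ∈ Sat(AG (coin → AF (¬select → ¬coin))).

Holds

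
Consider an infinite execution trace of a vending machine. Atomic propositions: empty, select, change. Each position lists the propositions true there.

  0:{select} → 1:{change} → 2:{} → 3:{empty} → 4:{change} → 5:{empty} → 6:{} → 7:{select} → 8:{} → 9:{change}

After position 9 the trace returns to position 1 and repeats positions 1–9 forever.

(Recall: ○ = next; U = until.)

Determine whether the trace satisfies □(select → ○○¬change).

Violated

select → ○○¬change must hold at every position from 0 onward. It fails at position 7, so □(select → ○○¬change) is false.
Positions where select holds: 0, 7.
Check ○○¬change at each: 0→ok, 7→fails.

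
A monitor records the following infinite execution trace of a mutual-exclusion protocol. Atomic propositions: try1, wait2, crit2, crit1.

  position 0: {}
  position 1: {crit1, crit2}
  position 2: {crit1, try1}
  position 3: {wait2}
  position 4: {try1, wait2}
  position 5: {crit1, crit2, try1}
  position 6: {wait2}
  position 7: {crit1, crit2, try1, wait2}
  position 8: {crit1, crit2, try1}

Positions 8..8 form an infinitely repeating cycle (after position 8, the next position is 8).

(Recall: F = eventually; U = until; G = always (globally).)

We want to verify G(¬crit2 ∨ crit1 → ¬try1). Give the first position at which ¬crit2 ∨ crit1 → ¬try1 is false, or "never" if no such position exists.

2

Check ¬crit2 ∨ crit1 → ¬try1 at each position in order: 0 ✓, 1 ✓.
At position 2 the labels are {crit1, try1}, so ¬crit2 ∨ crit1 → ¬try1 is false there. This is the first violation.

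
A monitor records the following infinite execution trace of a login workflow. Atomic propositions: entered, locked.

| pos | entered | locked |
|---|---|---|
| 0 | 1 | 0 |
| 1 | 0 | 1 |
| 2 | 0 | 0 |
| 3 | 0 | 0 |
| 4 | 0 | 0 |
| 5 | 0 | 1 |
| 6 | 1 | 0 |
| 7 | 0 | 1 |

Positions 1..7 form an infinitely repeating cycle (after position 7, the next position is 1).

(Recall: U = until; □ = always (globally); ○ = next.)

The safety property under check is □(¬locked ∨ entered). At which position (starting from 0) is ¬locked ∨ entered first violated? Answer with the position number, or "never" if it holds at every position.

Check ¬locked ∨ entered at each position in order: 0 ✓.
At position 1 the labels are {locked}, so ¬locked ∨ entered is false there. This is the first violation.

1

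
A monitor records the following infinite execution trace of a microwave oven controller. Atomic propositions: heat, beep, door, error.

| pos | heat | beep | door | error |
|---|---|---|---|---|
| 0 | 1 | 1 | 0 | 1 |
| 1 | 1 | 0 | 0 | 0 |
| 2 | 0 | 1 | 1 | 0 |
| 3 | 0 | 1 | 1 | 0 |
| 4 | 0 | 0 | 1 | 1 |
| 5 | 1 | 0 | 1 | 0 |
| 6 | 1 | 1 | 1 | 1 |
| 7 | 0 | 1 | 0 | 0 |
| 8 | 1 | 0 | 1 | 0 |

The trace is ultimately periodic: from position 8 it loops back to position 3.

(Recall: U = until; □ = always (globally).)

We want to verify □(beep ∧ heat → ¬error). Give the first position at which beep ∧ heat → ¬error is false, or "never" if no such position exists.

0

At position 0 the labels are {beep, error, heat}, so beep ∧ heat → ¬error is false there. This is the first violation.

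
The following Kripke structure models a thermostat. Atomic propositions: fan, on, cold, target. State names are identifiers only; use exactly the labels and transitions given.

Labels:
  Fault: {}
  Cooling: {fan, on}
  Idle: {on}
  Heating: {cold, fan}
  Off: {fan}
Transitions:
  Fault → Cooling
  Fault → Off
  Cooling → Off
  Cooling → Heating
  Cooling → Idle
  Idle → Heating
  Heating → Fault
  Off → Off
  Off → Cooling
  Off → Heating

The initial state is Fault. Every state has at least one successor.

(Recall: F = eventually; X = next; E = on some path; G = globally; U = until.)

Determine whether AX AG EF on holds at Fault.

States satisfying AG EF on: {Fault, Cooling, Idle, Heating, Off}.
States satisfying AX AG EF on: {Fault, Cooling, Idle, Heating, Off}.
Fault ∈ Sat(AX AG EF on).

Holds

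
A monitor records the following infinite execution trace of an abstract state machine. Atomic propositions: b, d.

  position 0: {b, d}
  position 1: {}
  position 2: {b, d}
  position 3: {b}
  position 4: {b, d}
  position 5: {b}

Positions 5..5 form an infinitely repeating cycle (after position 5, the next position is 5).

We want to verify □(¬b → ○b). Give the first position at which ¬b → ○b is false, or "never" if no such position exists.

¬b → ○b holds at every position 0..5, and those are all the positions the trace ever visits, so the invariant □(¬b → ○b) is never violated.

never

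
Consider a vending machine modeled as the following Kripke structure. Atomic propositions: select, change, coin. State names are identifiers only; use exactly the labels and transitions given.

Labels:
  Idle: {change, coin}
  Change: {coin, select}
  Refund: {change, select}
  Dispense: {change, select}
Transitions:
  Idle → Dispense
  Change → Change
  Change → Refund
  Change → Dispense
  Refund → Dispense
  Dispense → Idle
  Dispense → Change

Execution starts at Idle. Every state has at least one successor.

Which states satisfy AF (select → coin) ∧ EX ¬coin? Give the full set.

{Idle, Change, Refund}

States satisfying select → coin: {Idle, Change}.
States satisfying AF (select → coin): {Idle, Change, Refund, Dispense}.
States satisfying ¬coin: {Refund, Dispense}.
States satisfying EX ¬coin: {Idle, Change, Refund}.
States satisfying AF (select → coin) ∧ EX ¬coin: {Idle, Change, Refund}.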